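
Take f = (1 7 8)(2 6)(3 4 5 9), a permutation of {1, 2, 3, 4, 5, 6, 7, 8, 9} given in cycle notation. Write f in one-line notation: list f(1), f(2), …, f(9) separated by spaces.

Each element maps to the next entry in its cycle (wrapping to the front): 1→7, 2→6, 3→4, 4→5, 5→9, 6→2, 7→8, 8→1, 9→3.
So the one-line form is 7 6 4 5 9 2 8 1 3.

7 6 4 5 9 2 8 1 3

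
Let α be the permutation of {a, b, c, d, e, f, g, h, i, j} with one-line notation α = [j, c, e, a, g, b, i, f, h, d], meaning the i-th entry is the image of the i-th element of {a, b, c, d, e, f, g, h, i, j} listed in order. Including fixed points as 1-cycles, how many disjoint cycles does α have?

The cycle decomposition is (a j d)(b c e g i h f), which has 2 cycles (counting 1-cycles).

2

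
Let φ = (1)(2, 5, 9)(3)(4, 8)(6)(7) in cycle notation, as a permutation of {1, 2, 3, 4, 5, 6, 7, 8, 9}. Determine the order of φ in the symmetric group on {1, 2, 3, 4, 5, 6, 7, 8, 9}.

6

The cycle type of φ is (3, 2, 1, 1, 1, 1).
The order is lcm(3, 2) = 6.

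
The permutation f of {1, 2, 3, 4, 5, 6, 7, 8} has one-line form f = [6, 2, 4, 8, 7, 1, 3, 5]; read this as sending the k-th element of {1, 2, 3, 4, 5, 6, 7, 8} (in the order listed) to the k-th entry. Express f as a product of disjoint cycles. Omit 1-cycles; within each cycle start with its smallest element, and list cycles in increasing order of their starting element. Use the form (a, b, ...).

Iterating f from 1 gives 1 → 6 → 1; that is the 2-cycle (1, 6).
Continuing from each remaining unvisited element yields (1, 6)(3, 4, 8, 5, 7).

(1, 6)(3, 4, 8, 5, 7)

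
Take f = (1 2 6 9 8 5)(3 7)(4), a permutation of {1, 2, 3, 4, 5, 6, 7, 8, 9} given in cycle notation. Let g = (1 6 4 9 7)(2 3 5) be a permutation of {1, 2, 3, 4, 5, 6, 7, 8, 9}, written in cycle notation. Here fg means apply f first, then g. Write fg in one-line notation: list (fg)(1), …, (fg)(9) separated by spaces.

3 4 1 9 6 7 5 2 8

(fg)(x) = g(f(x)). Computing each image: g(f(1)) = g(2) = 3, g(f(2)) = g(6) = 4, g(f(3)) = g(7) = 1, g(f(4)) = g(4) = 9, g(f(5)) = g(1) = 6, g(f(6)) = g(9) = 7, g(f(7)) = g(3) = 5, g(f(8)) = g(5) = 2, g(f(9)) = g(8) = 8.
Hence fg = [3 4 1 9 6 7 5 2 8].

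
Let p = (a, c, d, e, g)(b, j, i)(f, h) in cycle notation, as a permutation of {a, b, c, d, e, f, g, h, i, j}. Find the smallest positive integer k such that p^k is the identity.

The cycle type of p is (5, 3, 2).
Since disjoint cycles commute, ord(p) = lcm(5, 3, 2) = 30.

30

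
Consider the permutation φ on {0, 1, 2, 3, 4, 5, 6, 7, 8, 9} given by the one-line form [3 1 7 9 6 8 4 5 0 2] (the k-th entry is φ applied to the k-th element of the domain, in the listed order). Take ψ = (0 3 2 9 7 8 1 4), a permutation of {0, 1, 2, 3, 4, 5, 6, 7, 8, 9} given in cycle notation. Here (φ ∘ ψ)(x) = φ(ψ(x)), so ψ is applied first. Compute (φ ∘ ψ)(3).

7

(φ ∘ ψ)(3) = φ(ψ(3)). ψ(3) = 2, then φ(2) = 7. So (φ ∘ ψ)(3) = 7.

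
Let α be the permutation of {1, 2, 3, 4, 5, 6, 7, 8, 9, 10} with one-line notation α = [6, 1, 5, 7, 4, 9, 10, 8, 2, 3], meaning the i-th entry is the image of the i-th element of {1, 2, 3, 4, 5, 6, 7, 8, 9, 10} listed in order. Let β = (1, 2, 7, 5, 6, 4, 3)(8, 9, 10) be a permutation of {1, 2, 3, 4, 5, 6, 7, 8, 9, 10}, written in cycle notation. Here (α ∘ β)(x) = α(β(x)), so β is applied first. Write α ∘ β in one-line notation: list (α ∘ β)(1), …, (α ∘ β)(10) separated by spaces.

(α ∘ β)(x) = α(β(x)). Computing each image: α(β(1)) = α(2) = 1, α(β(2)) = α(7) = 10, α(β(3)) = α(1) = 6, α(β(4)) = α(3) = 5, α(β(5)) = α(6) = 9, α(β(6)) = α(4) = 7, α(β(7)) = α(5) = 4, α(β(8)) = α(9) = 2, α(β(9)) = α(10) = 3, α(β(10)) = α(8) = 8.
Hence α ∘ β = [1 10 6 5 9 7 4 2 3 8].

1 10 6 5 9 7 4 2 3 8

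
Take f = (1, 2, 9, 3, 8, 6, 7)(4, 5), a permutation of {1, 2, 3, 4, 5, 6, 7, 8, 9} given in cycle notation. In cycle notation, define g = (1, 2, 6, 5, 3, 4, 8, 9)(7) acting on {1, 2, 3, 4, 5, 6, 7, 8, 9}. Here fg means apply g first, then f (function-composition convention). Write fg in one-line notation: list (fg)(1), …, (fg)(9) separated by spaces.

Chase each element through g then f: 1 → 2 → 9; 2 → 6 → 7; 3 → 4 → 5; 4 → 8 → 6; 5 → 3 → 8; 6 → 5 → 4; 7 → 7 → 1; 8 → 9 → 3; 9 → 1 → 2.
So fg in one-line form is 9 7 5 6 8 4 1 3 2.

9 7 5 6 8 4 1 3 2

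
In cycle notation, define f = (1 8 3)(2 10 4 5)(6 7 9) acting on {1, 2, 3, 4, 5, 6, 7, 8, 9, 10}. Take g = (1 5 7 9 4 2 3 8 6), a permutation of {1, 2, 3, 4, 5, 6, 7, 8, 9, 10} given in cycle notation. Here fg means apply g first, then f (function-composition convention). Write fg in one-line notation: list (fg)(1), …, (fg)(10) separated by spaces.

For each element, apply g then f: 1 → 5 → 2; 2 → 3 → 1; 3 → 8 → 3; 4 → 2 → 10; 5 → 7 → 9; 6 → 1 → 8; 7 → 9 → 6; 8 → 6 → 7; 9 → 4 → 5; 10 → 10 → 4.
Collecting the images, fg = [2 1 3 10 9 8 6 7 5 4].

2 1 3 10 9 8 6 7 5 4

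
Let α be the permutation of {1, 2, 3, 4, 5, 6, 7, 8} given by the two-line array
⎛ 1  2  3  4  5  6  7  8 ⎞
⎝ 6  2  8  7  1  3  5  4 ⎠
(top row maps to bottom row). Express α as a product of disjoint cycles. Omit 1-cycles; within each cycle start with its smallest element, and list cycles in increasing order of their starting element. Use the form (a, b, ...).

(1, 6, 3, 8, 4, 7, 5)

Iterating α from 1 gives 1 → 6 → 3 → 8 → 4 → 7 → 5 → 1; that is the 7-cycle (1, 6, 3, 8, 4, 7, 5).
Repeating from the next unused element and collecting all non-trivial cycles gives (1, 6, 3, 8, 4, 7, 5).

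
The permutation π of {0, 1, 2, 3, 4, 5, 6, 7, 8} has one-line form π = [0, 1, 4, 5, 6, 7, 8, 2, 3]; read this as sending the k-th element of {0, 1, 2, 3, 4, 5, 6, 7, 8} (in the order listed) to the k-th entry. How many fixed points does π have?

The fixed points (elements with π(x) = x) are {0, 1}, so there are 2.

2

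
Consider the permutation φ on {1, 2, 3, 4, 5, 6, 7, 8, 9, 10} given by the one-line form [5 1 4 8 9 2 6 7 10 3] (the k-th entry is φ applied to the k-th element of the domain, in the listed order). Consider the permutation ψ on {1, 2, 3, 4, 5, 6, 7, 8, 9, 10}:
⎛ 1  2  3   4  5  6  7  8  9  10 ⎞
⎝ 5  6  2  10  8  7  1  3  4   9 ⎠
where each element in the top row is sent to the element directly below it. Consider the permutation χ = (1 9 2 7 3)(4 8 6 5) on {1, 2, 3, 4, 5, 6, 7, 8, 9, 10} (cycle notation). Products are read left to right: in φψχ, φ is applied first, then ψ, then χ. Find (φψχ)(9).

Chase 9: φ(9) = 10; ψ(10) = 9; χ(9) = 2. Hence (φψχ)(9) = 2.

2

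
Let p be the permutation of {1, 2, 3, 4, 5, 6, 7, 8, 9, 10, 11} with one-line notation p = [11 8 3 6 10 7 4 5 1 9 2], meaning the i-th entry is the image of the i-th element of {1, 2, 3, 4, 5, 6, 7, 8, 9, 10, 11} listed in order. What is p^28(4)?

6

Tracing 4 → 6 → … returns to 4 after 3 steps, so 4 lies in a 3-cycle (4 6 7).
On a 3-cycle, p^3 is the identity, so p^28 = p^1 there (28 ≡ 1 mod 3).
Stepping 1 place around the cycle: 4 → 6.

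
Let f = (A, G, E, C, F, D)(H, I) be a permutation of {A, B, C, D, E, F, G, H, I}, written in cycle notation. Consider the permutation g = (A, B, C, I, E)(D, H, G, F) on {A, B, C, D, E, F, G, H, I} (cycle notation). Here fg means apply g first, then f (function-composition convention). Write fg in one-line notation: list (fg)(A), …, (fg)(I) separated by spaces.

(fg)(x) = f(g(x)). Computing each image: f(g(A)) = f(B) = B, f(g(B)) = f(C) = F, f(g(C)) = f(I) = H, f(g(D)) = f(H) = I, f(g(E)) = f(A) = G, f(g(F)) = f(D) = A, f(g(G)) = f(F) = D, f(g(H)) = f(G) = E, f(g(I)) = f(E) = C.
Hence fg = [B F H I G A D E C].

B F H I G A D E C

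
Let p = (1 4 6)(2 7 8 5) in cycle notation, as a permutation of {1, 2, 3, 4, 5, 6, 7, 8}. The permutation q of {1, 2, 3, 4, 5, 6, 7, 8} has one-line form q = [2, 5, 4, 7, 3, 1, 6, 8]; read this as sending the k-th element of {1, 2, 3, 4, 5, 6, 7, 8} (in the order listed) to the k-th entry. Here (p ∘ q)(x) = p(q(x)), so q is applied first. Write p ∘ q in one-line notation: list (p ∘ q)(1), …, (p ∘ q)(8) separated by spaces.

7 2 6 8 3 4 1 5

(p ∘ q)(x) = p(q(x)). Computing each image: p(q(1)) = p(2) = 7, p(q(2)) = p(5) = 2, p(q(3)) = p(4) = 6, p(q(4)) = p(7) = 8, p(q(5)) = p(3) = 3, p(q(6)) = p(1) = 4, p(q(7)) = p(6) = 1, p(q(8)) = p(8) = 5.
Hence p ∘ q = [7 2 6 8 3 4 1 5].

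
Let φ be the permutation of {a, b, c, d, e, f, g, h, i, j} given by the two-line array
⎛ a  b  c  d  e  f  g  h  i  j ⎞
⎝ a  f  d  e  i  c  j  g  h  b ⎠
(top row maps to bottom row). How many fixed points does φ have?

1

The fixed points (elements with φ(x) = x) are {a}, so there is 1.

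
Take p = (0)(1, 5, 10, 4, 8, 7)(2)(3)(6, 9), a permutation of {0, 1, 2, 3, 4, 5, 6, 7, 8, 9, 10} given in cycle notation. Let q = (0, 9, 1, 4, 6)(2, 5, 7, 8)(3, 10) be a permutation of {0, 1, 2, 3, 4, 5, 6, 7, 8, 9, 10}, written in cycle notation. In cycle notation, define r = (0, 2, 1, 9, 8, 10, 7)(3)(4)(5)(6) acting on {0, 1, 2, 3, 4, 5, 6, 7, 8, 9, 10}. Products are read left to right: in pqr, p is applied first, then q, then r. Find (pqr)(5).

Chase 5: p(5) = 10; q(10) = 3; r(3) = 3. Hence (pqr)(5) = 3.

3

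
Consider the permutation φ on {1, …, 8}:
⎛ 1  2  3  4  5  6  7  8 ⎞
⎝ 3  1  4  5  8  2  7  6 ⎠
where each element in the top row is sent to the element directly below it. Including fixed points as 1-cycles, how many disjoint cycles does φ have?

The cycle decomposition is (1 3 4 5 8 6 2)(7), which has 2 cycles (counting 1-cycles).

2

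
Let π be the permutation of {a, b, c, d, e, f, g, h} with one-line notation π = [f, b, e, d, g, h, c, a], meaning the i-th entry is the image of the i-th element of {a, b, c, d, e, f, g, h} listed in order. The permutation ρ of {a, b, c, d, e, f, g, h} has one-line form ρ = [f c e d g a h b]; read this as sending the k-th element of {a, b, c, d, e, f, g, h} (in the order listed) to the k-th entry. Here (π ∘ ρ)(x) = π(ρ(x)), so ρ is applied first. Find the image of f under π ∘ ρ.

First apply ρ: ρ(f) = a, then π(a) = f. Thus (π ∘ ρ)(f) = f.

f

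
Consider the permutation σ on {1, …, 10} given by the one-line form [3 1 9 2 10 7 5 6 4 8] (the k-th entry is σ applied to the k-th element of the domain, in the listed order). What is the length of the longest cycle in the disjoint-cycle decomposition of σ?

5

Decomposing into disjoint cycles gives (1, 3, 9, 4, 2)(5, 10, 8, 6, 7); the longest has length 5.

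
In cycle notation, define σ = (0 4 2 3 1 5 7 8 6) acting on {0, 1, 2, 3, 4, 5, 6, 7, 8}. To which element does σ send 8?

8 appears in (0 4 2 3 1 5 7 8 6); the next entry (wrapping around) is 6.

6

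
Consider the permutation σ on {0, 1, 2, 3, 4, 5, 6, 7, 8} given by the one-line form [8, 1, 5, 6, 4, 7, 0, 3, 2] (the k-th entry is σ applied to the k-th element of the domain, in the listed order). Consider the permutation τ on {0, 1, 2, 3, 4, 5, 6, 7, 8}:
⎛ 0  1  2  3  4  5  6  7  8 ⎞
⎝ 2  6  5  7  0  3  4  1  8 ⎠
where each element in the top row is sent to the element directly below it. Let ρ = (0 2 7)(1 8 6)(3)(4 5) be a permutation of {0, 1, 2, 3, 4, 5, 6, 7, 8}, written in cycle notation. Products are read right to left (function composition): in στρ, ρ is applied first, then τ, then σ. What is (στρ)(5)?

8

(στρ)(5) = σ(τ(ρ(5))). ρ(5) = 4, then τ(4) = 0, then σ(0) = 8, so the result is 8.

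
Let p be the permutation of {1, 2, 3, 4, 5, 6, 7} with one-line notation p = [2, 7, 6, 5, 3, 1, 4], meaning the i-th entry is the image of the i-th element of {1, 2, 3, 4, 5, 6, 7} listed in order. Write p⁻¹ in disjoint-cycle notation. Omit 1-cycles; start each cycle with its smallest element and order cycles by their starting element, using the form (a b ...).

(1 6 3 5 4 7 2)

First write p in disjoint cycles: (1 2 7 4 5 3 6).
Reversing each cycle (and rotating so the smallest element leads) gives p⁻¹ = (1 6 3 5 4 7 2).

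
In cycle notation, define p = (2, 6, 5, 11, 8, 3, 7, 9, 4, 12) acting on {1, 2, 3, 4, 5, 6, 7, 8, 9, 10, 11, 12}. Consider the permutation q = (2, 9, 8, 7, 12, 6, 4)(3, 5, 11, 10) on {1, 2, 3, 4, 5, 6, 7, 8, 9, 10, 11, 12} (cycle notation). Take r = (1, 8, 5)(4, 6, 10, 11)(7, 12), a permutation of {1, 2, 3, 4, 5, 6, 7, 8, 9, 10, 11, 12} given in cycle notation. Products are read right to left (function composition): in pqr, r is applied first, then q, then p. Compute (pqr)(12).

Chase 12: r(12) = 7; q(7) = 12; p(12) = 2. Hence (pqr)(12) = 2.

2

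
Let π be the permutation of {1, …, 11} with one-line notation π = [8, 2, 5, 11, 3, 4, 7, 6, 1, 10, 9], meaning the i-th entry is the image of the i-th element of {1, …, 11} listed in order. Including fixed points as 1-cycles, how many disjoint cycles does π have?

5

The cycle decomposition is (1 8 6 4 11 9)(2)(3 5)(7)(10), which has 5 cycles (counting 1-cycles).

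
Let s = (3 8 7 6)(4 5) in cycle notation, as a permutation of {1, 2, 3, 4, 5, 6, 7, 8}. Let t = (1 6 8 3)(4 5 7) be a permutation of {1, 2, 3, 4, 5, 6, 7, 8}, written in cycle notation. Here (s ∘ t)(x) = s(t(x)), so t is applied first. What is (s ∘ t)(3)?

1

(s ∘ t)(3) = s(t(3)). t(3) = 1, then s(1) = 1. So (s ∘ t)(3) = 1.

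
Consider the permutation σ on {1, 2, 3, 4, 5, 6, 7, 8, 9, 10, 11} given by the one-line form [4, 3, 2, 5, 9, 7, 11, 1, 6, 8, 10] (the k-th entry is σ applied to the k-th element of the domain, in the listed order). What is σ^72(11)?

Tracing 11 → 10 → … returns to 11 after 9 steps, so 11 lies in a 9-cycle (1, 4, 5, 9, 6, 7, 11, 10, 8).
Since the cycle has length 9, σ^72 acts on it the same as σ^0 (72 mod 9 = 0).
So σ^72(11) = 11.

11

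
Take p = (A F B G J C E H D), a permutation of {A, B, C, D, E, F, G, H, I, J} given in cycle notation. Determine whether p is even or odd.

even

The cycle lengths are 9, 1.
A cycle of length ℓ contributes ℓ−1 transpositions, so p is a product of 8 transpositions — even.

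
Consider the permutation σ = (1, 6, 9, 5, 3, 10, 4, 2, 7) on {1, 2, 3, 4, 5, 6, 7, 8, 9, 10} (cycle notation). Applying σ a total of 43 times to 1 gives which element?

2

1 lies in the 9-cycle (1, 6, 9, 5, 3, 10, 4, 2, 7).
Powers repeat with period 9 on this cycle, and 43 mod 9 = 7, so σ^43(1) = σ^7(1).
Stepping 7 places around the cycle: 1 → 6 → 9 → 5 → 3 → 10 → 4 → 2.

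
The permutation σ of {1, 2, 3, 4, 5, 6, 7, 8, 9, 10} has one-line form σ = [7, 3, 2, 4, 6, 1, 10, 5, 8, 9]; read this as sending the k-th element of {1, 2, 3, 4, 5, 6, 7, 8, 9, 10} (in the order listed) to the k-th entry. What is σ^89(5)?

Tracing 5 → 6 → … returns to 5 after 7 steps, so 5 lies in a 7-cycle (1 7 10 9 8 5 6).
Since the cycle has length 7, σ^89 acts on it the same as σ^5 (89 mod 7 = 5).
Stepping 5 places around the cycle: 5 → 6 → 1 → 7 → 10 → 9.

9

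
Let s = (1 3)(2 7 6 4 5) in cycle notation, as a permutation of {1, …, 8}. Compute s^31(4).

5

4 lies in the 5-cycle (2 7 6 4 5).
On a 5-cycle, s^5 is the identity, so s^31 = s^1 there (31 ≡ 1 mod 5).
Advancing 1 step from 4: 4 → 5.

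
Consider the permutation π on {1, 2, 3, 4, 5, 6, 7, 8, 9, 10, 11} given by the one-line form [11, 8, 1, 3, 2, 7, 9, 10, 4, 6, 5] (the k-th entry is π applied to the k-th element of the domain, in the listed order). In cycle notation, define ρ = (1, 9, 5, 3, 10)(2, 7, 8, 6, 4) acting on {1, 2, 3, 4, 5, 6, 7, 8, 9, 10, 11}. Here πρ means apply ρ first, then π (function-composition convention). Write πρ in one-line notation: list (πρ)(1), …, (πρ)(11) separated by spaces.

(πρ)(x) = π(ρ(x)). Computing each image: π(ρ(1)) = π(9) = 4, π(ρ(2)) = π(7) = 9, π(ρ(3)) = π(10) = 6, π(ρ(4)) = π(2) = 8, π(ρ(5)) = π(3) = 1, π(ρ(6)) = π(4) = 3, π(ρ(7)) = π(8) = 10, π(ρ(8)) = π(6) = 7, π(ρ(9)) = π(5) = 2, π(ρ(10)) = π(1) = 11, π(ρ(11)) = π(11) = 5.
Hence πρ = [4 9 6 8 1 3 10 7 2 11 5].

4 9 6 8 1 3 10 7 2 11 5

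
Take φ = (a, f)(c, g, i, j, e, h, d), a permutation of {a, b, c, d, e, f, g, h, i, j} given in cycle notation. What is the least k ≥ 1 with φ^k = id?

The cycle type of φ is (7, 2, 1).
The order of φ is the least common multiple of its cycle lengths: lcm(7, 2) = 14.

14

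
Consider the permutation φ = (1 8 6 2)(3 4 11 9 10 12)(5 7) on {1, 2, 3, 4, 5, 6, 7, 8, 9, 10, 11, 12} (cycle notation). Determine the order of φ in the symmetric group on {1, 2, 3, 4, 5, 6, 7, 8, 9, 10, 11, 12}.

The disjoint cycles have lengths 6, 4, 2.
Since disjoint cycles commute, ord(φ) = lcm(6, 4, 2) = 12.

12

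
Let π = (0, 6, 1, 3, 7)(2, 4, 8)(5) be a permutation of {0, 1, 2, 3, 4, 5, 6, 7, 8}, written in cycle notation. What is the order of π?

The disjoint cycles have lengths 5, 3, 1.
The order is lcm(5, 3) = 15.

15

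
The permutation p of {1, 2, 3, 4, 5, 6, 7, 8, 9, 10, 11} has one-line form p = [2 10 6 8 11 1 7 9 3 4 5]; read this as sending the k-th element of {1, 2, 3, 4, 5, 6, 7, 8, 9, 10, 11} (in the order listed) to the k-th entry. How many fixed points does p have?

The fixed points (elements with p(x) = x) are {7}, so there is 1.

1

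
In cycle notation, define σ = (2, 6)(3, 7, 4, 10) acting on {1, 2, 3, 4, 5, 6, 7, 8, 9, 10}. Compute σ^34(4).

3

4 lies in the 4-cycle (3, 7, 4, 10).
Powers repeat with period 4 on this cycle, and 34 mod 4 = 2, so σ^34(4) = σ^2(4).
Advancing 2 steps from 4: 4 → 10 → 3.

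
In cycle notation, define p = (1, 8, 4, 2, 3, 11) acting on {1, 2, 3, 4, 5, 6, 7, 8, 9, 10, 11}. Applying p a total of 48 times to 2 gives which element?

2 lies in the 6-cycle (1, 8, 4, 2, 3, 11).
Powers repeat with period 6 on this cycle, and 48 mod 6 = 0, so p^48(2) = p^0(2).
So p^48(2) = 2.

2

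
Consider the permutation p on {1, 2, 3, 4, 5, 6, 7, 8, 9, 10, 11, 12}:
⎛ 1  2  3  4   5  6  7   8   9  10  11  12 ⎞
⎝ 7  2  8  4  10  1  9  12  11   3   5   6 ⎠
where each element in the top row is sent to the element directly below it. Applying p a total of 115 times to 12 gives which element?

Tracing 12 → 6 → … returns to 12 after 10 steps, so 12 lies in a 10-cycle (1, 7, 9, 11, 5, 10, 3, 8, 12, 6).
On a 10-cycle, p^10 is the identity, so p^115 = p^5 there (115 ≡ 5 mod 10).
Advancing 5 steps from 12: 12 → 6 → 1 → 7 → 9 → 11.

11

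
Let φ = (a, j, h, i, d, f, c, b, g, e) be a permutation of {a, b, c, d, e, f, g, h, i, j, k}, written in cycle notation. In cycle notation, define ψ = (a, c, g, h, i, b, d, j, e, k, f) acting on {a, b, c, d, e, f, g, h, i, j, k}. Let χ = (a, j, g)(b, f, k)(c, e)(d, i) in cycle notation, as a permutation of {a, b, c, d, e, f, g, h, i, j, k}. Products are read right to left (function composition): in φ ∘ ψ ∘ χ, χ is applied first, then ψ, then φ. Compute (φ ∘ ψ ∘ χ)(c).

(φ ∘ ψ ∘ χ)(c) = φ(ψ(χ(c))). χ(c) = e, then ψ(e) = k, then φ(k) = k, so the result is k.

k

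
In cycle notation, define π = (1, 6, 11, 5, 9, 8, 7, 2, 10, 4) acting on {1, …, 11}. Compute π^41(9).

9 lies in the 10-cycle (1, 6, 11, 5, 9, 8, 7, 2, 10, 4).
On a 10-cycle, π^10 is the identity, so π^41 = π^1 there (41 ≡ 1 mod 10).
Stepping 1 place around the cycle: 9 → 8.

8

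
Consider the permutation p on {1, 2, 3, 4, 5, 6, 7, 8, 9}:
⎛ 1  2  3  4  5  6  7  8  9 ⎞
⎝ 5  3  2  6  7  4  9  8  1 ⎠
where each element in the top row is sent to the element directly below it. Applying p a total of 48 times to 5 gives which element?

Tracing 5 → 7 → … returns to 5 after 4 steps, so 5 lies in a 4-cycle (1 5 7 9).
Powers repeat with period 4 on this cycle, and 48 mod 4 = 0, so p^48(5) = p^0(5).
So p^48(5) = 5.

5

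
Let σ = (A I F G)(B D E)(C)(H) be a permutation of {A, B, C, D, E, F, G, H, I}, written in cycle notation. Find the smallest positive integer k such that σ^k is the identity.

12

The disjoint cycles have lengths 4, 3, 1, 1.
The order of σ is the least common multiple of its cycle lengths: lcm(4, 3) = 12.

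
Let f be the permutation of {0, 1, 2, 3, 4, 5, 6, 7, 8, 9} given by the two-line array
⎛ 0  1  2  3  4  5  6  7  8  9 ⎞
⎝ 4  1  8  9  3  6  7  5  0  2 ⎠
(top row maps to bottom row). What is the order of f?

6

The disjoint-cycle form of f has cycle lengths 6, 3, 1.
The order is lcm(6, 3) = 6.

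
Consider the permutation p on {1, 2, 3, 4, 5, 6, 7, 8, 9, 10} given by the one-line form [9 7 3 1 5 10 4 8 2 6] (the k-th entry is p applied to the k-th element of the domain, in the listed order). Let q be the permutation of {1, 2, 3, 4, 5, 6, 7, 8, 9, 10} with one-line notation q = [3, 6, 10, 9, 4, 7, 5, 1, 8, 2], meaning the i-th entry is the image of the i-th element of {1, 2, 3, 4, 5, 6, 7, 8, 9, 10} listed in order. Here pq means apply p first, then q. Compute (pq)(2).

First apply p: p(2) = 7, then q(7) = 5. Thus (pq)(2) = 5.

5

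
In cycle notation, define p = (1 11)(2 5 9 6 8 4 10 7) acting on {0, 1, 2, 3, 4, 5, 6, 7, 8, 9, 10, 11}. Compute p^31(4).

4 lies in the 8-cycle (2 5 9 6 8 4 10 7).
Powers repeat with period 8 on this cycle, and 31 mod 8 = 7, so p^31(4) = p^7(4).
Stepping 7 places around the cycle: 4 → 10 → 7 → 2 → 5 → 9 → 6 → 8.

8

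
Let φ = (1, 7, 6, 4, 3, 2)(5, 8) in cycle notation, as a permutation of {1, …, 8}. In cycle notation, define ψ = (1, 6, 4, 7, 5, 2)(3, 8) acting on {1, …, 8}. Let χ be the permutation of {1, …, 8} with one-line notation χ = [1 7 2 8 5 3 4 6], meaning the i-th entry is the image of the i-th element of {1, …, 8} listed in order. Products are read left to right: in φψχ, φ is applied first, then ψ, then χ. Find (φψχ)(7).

Apply the permutations in order: φ(7) = 6, then ψ(6) = 4, then χ(4) = 8. So (φψχ)(7) = 8.

8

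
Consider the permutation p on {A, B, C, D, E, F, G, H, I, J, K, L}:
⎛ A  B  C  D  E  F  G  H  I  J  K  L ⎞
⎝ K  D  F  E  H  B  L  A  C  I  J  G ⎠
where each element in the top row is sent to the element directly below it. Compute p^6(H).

F

Tracing H → A → … returns to H after 10 steps, so H lies in a 10-cycle (A K J I C F B D E H).
Stepping 6 places around the cycle: H → A → K → J → I → C → F.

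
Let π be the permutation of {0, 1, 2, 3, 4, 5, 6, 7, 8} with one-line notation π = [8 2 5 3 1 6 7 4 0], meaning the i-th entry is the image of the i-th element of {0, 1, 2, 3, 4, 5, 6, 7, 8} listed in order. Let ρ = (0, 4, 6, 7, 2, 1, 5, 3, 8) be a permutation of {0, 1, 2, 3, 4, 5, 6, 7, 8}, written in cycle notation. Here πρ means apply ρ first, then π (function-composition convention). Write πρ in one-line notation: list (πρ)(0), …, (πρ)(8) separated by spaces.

For each element, apply ρ then π: 0 → 4 → 1; 1 → 5 → 6; 2 → 1 → 2; 3 → 8 → 0; 4 → 6 → 7; 5 → 3 → 3; 6 → 7 → 4; 7 → 2 → 5; 8 → 0 → 8.
So πρ in one-line form is 1 6 2 0 7 3 4 5 8.

1 6 2 0 7 3 4 5 8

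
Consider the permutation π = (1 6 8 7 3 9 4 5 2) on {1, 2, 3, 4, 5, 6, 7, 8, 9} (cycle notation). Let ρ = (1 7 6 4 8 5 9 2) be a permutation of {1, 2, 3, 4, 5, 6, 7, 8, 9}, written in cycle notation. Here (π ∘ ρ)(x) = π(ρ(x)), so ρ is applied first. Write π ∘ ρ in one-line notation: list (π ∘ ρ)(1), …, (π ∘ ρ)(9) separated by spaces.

(π ∘ ρ)(x) = π(ρ(x)). Computing each image: π(ρ(1)) = π(7) = 3, π(ρ(2)) = π(1) = 6, π(ρ(3)) = π(3) = 9, π(ρ(4)) = π(8) = 7, π(ρ(5)) = π(9) = 4, π(ρ(6)) = π(4) = 5, π(ρ(7)) = π(6) = 8, π(ρ(8)) = π(5) = 2, π(ρ(9)) = π(2) = 1.
Hence π ∘ ρ = [3 6 9 7 4 5 8 2 1].

3 6 9 7 4 5 8 2 1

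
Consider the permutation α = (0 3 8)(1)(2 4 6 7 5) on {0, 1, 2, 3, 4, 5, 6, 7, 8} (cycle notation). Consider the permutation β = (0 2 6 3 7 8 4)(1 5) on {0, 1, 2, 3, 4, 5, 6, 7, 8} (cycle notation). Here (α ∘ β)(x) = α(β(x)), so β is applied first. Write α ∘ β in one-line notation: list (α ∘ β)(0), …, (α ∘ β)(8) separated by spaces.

For each element, apply β then α: 0 → 2 → 4; 1 → 5 → 2; 2 → 6 → 7; 3 → 7 → 5; 4 → 0 → 3; 5 → 1 → 1; 6 → 3 → 8; 7 → 8 → 0; 8 → 4 → 6.
Collecting the images, α ∘ β = [4 2 7 5 3 1 8 0 6].

4 2 7 5 3 1 8 0 6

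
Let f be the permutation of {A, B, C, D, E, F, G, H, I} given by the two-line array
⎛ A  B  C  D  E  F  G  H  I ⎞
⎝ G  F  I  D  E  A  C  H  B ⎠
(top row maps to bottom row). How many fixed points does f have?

The fixed points (elements with f(x) = x) are {D, E, H}, so there are 3.

3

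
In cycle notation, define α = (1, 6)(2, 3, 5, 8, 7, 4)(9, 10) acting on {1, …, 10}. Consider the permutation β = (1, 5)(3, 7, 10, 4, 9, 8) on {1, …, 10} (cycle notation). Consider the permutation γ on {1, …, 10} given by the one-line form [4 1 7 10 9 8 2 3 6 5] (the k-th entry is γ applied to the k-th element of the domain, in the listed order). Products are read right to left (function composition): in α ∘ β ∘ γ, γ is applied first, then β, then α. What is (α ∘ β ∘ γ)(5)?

Apply the permutations in order: γ(5) = 9, then β(9) = 8, then α(8) = 7. So (α ∘ β ∘ γ)(5) = 7.

7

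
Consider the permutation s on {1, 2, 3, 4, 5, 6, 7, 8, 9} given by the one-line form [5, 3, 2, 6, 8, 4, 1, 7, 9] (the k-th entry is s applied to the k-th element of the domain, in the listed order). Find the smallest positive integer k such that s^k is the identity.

The disjoint-cycle form of s has cycle lengths 4, 2, 2, 1.
The order is lcm(4, 2, 2) = 4.

4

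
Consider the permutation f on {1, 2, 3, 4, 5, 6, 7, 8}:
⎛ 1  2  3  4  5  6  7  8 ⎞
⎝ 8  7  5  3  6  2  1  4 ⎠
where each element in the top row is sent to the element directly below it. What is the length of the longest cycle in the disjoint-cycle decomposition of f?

Decomposing into disjoint cycles gives (1 8 4 3 5 6 2 7); the longest has length 8.

8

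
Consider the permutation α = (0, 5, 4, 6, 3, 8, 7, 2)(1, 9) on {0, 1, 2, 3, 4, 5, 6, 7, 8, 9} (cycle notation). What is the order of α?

The disjoint cycles have lengths 8, 2.
Since disjoint cycles commute, ord(α) = lcm(8, 2) = 8.

8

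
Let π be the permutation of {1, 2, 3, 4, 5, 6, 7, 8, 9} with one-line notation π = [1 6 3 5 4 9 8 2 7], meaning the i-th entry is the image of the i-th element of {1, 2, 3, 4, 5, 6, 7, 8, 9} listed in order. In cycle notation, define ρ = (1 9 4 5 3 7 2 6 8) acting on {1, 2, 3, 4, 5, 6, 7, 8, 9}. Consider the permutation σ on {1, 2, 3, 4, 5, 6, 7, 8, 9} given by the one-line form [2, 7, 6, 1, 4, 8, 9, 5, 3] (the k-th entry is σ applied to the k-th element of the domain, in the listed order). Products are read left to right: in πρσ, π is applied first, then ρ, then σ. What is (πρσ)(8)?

(πρσ)(8) = σ(ρ(π(8))). π(8) = 2, then ρ(2) = 6, then σ(6) = 8, so the result is 8.

8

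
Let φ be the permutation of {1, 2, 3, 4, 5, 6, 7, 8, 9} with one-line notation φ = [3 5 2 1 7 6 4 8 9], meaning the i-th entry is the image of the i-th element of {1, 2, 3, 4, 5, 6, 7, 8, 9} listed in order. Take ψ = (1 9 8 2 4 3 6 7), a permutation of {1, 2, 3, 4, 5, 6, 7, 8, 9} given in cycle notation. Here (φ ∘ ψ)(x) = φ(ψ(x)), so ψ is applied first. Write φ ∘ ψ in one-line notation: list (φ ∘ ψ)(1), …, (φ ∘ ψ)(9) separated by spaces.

For each element, apply ψ then φ: 1 → 9 → 9; 2 → 4 → 1; 3 → 6 → 6; 4 → 3 → 2; 5 → 5 → 7; 6 → 7 → 4; 7 → 1 → 3; 8 → 2 → 5; 9 → 8 → 8.
So φ ∘ ψ in one-line form is 9 1 6 2 7 4 3 5 8.

9 1 6 2 7 4 3 5 8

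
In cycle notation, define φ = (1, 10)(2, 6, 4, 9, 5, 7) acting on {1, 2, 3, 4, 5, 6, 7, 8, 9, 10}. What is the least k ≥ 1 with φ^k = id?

The cycle type of φ is (6, 2, 1, 1).
The order of φ is the least common multiple of its cycle lengths: lcm(6, 2) = 6.

6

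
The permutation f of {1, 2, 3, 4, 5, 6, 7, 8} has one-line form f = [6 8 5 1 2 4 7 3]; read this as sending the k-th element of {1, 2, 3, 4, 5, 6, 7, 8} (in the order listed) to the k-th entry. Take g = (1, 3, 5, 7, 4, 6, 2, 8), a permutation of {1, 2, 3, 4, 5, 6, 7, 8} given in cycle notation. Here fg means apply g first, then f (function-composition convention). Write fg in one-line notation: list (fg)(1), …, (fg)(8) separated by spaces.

For each element, apply g then f: 1 → 3 → 5; 2 → 8 → 3; 3 → 5 → 2; 4 → 6 → 4; 5 → 7 → 7; 6 → 2 → 8; 7 → 4 → 1; 8 → 1 → 6.
So fg in one-line form is 5 3 2 4 7 8 1 6.

5 3 2 4 7 8 1 6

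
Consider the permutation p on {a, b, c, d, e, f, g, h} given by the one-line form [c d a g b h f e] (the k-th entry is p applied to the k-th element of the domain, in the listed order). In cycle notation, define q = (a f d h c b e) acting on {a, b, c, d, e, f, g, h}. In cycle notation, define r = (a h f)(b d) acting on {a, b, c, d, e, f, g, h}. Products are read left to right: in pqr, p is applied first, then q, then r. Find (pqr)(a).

d

Apply the permutations in order: p(a) = c, then q(c) = b, then r(b) = d. So (pqr)(a) = d.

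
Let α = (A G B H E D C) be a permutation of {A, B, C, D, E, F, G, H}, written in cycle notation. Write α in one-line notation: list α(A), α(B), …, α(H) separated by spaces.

G H A C D F B E

Reading each image from the cycles: A→G, B→H, C→A, D→C, E→D, F→F, G→B, H→E.
So the one-line form is G H A C D F B E.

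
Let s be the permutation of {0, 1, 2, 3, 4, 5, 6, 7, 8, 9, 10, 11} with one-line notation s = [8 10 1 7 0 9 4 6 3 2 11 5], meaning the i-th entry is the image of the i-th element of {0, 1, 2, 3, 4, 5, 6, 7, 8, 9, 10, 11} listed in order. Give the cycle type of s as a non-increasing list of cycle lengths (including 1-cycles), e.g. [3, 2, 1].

[6, 6]

The disjoint cycles are (0, 8, 3, 7, 6, 4)(1, 10, 11, 5, 9, 2), with lengths 6, 6 in non-increasing order.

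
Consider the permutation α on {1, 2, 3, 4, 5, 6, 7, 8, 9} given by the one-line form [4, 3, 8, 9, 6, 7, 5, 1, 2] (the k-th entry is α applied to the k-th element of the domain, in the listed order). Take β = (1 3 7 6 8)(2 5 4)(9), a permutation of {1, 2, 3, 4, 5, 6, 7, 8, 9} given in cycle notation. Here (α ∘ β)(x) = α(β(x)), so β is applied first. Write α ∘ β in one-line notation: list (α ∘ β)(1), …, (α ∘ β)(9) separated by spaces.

8 6 5 3 9 1 7 4 2

(α ∘ β)(x) = α(β(x)). Computing each image: α(β(1)) = α(3) = 8, α(β(2)) = α(5) = 6, α(β(3)) = α(7) = 5, α(β(4)) = α(2) = 3, α(β(5)) = α(4) = 9, α(β(6)) = α(8) = 1, α(β(7)) = α(6) = 7, α(β(8)) = α(1) = 4, α(β(9)) = α(9) = 2.
Hence α ∘ β = [8 6 5 3 9 1 7 4 2].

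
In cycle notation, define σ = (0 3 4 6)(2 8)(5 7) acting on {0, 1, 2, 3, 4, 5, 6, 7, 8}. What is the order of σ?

The cycle type of σ is (4, 2, 2, 1).
Since disjoint cycles commute, ord(σ) = lcm(4, 2, 2) = 4.

4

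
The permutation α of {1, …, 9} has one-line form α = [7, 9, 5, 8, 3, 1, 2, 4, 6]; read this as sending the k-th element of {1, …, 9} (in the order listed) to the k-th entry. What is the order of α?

10

Writing α as disjoint cycles, the cycle lengths are 5, 2, 2.
The order of α is the least common multiple of its cycle lengths: lcm(5, 2, 2) = 10.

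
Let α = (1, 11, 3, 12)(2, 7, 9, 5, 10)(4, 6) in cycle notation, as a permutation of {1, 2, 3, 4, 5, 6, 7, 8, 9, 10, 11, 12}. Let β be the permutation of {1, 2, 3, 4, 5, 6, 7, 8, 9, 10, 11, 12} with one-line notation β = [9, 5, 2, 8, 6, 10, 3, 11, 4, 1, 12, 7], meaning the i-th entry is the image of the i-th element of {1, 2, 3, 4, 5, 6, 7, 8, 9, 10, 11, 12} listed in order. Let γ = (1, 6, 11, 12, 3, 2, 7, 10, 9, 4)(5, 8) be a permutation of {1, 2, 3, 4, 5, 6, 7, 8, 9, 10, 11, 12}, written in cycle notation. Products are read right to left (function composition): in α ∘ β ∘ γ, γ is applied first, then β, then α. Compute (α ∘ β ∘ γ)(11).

9

(α ∘ β ∘ γ)(11) = α(β(γ(11))). γ(11) = 12, then β(12) = 7, then α(7) = 9, so the result is 9.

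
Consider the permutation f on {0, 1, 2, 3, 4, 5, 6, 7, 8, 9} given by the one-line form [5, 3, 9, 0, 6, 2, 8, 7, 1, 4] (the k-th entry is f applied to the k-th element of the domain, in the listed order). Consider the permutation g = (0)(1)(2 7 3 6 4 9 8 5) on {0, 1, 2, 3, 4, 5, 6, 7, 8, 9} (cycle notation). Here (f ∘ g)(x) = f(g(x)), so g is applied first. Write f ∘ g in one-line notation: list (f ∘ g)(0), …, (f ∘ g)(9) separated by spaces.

(f ∘ g)(x) = f(g(x)). Computing each image: f(g(0)) = f(0) = 5, f(g(1)) = f(1) = 3, f(g(2)) = f(7) = 7, f(g(3)) = f(6) = 8, f(g(4)) = f(9) = 4, f(g(5)) = f(2) = 9, f(g(6)) = f(4) = 6, f(g(7)) = f(3) = 0, f(g(8)) = f(5) = 2, f(g(9)) = f(8) = 1.
Hence f ∘ g = [5 3 7 8 4 9 6 0 2 1].

5 3 7 8 4 9 6 0 2 1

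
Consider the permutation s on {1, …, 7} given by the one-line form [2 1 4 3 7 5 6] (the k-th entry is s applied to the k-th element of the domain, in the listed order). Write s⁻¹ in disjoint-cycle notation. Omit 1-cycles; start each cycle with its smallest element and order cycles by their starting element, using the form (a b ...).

First write s in disjoint cycles: (1 2)(3 4)(5 7 6).
Reversing each cycle (and rotating so the smallest element leads) gives s⁻¹ = (1 2)(3 4)(5 6 7).

(1 2)(3 4)(5 6 7)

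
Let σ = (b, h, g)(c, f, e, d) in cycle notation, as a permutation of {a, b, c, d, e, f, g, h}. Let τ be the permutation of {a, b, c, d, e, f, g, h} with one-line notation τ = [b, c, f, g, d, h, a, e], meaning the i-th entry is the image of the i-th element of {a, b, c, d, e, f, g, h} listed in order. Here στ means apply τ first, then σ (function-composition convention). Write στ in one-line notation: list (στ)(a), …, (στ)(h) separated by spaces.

For each element, apply τ then σ: a → b → h; b → c → f; c → f → e; d → g → b; e → d → c; f → h → g; g → a → a; h → e → d.
So στ in one-line form is h f e b c g a d.

h f e b c g a d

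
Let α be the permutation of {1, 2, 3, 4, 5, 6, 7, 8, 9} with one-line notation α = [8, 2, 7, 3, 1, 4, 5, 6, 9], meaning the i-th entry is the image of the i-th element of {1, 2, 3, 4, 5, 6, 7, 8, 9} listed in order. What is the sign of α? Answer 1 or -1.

1

In disjoint-cycle form the cycle lengths are 7, 1, 1.
A cycle is odd iff its length is even; α has 0 even-length cycles, so sgn(α) = (−1)^0 and α is even.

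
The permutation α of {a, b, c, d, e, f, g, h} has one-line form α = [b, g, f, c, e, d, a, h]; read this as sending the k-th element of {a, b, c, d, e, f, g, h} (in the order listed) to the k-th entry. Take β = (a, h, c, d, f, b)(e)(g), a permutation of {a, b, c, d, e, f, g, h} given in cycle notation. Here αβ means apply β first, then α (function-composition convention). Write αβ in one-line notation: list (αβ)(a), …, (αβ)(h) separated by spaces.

h b c d e g a f

For each element, apply β then α: a → h → h; b → a → b; c → d → c; d → f → d; e → e → e; f → b → g; g → g → a; h → c → f.
So αβ in one-line form is h b c d e g a f.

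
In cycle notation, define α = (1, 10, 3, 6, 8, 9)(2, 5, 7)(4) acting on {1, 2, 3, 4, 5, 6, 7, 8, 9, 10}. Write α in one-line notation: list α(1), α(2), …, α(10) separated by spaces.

10 5 6 4 7 8 2 9 1 3

Reading each image from the cycles: 1↦10, 2↦5, 3↦6, 4↦4, 5↦7, 6↦8, 7↦2, 8↦9, 9↦1, 10↦3.
So the one-line form is 10 5 6 4 7 8 2 9 1 3.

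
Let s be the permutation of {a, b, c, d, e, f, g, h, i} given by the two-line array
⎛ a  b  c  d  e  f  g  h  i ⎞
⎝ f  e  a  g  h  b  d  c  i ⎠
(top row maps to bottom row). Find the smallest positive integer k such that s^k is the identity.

6

Writing s as disjoint cycles, the cycle lengths are 6, 2, 1.
The order is lcm(6, 2) = 6.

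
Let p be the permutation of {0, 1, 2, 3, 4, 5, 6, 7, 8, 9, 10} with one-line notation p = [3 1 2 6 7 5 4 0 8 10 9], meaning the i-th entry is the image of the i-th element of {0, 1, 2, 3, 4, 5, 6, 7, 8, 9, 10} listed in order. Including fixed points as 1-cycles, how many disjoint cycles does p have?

The cycle decomposition is (0, 3, 6, 4, 7)(1)(2)(5)(8)(9, 10), which has 6 cycles (counting 1-cycles).

6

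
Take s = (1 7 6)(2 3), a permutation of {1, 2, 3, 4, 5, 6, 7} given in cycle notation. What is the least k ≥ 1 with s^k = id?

6

The cycle type of s is (3, 2, 1, 1).
The order is lcm(3, 2) = 6.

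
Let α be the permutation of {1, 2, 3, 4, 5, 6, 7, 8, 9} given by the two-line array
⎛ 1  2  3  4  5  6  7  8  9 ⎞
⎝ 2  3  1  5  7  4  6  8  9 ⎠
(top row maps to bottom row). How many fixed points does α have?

The fixed points (elements with α(x) = x) are {8, 9}, so there are 2.

2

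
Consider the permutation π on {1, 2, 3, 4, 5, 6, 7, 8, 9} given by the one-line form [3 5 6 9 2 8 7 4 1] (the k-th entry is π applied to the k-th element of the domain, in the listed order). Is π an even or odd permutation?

even

In disjoint-cycle form the cycle lengths are 6, 2, 1.
A cycle is odd iff its length is even; π has 2 even-length cycles, so sgn(π) = (−1)^2 and π is even.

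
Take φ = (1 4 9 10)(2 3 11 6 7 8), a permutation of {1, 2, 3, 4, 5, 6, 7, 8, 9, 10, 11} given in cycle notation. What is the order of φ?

12

The disjoint cycles have lengths 6, 4, 1.
The order of φ is the least common multiple of its cycle lengths: lcm(6, 4) = 12.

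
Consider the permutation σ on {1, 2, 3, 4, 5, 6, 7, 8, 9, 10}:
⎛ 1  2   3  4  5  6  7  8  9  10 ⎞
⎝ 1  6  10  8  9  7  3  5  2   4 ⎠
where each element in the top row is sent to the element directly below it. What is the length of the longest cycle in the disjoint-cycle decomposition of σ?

Decomposing into disjoint cycles gives (2, 6, 7, 3, 10, 4, 8, 5, 9); the longest has length 9.

9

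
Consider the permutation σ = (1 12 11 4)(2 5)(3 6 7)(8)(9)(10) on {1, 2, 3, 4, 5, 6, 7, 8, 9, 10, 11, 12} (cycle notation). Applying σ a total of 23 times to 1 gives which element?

1 lies in the 4-cycle (1 12 11 4).
Since the cycle has length 4, σ^23 acts on it the same as σ^3 (23 mod 4 = 3).
Advancing 3 steps from 1: 1 → 12 → 11 → 4.

4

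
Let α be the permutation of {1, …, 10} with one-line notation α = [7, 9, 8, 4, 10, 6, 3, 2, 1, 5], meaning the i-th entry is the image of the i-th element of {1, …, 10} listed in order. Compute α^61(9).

Tracing 9 → 1 → … returns to 9 after 6 steps, so 9 lies in a 6-cycle (1, 7, 3, 8, 2, 9).
Powers repeat with period 6 on this cycle, and 61 mod 6 = 1, so α^61(9) = α^1(9).
Stepping 1 place around the cycle: 9 → 1.

1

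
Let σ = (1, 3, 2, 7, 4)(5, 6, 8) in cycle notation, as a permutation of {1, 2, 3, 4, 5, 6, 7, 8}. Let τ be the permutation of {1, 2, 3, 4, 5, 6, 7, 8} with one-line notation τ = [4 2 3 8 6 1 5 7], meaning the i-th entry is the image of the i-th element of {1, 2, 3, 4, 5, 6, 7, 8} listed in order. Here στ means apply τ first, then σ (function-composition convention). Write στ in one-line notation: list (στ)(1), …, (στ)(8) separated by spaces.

1 7 2 5 8 3 6 4

Chase each element through τ then σ: 1 → 4 → 1; 2 → 2 → 7; 3 → 3 → 2; 4 → 8 → 5; 5 → 6 → 8; 6 → 1 → 3; 7 → 5 → 6; 8 → 7 → 4.
So στ in one-line form is 1 7 2 5 8 3 6 4.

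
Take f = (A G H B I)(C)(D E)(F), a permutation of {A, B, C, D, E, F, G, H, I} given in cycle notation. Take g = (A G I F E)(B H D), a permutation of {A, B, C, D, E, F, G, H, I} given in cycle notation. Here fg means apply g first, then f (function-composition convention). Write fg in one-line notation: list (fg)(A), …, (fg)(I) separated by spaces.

(fg)(x) = f(g(x)). Computing each image: f(g(A)) = f(G) = H, f(g(B)) = f(H) = B, f(g(C)) = f(C) = C, f(g(D)) = f(B) = I, f(g(E)) = f(A) = G, f(g(F)) = f(E) = D, f(g(G)) = f(I) = A, f(g(H)) = f(D) = E, f(g(I)) = f(F) = F.
Hence fg = [H B C I G D A E F].

H B C I G D A E F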